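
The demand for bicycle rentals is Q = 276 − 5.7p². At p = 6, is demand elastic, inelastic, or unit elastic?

elastic

At p = 6, Q = 70.8.
dQ/dp = −2·5.7·p = −68.4.
Point elasticity E = (dQ/dp)·(p/Q) = -68.4 × 6/70.8 ≈ -5.797.
|E| ≈ 5.797 > 1, so demand is elastic.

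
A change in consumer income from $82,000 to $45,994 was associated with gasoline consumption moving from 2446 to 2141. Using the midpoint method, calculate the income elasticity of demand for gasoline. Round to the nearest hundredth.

0.24

%ΔQ = (2141 − 2446)/[(2446+2141)/2] = -305/2293.5 ≈ -0.1330.
%ΔM = (45,994 − 82,000)/[(82,000+45,994)/2] = -36006/63997 ≈ -0.5626.
E_I = %ΔQ/%ΔM ≈ 0.24.
E_I ∈ (0,1): normal good (necessity).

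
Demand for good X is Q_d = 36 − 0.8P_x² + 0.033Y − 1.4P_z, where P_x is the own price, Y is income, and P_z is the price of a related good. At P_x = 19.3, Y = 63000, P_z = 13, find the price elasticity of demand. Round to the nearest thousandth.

Substituting, Q_d = 36 − 0.8(19.3)² + 0.033(63000) − 1.4(13) = 36 − 297.992 + 2079 − 18.2 = 1798.808.
∂Q_d/∂P_x = −2·0.8·P_x = -30.88, so E_p = -30.88·(19.3/1798.808) ≈ -0.331.
|E_p| < 1: demand is inelastic.

-0.331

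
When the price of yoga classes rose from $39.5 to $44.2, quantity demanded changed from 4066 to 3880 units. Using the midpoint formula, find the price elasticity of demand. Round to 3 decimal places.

%Δq = (3880 − 4066)/[(4066 + 3880)/2] = -186/3973 ≈ -0.0468.
%ΔP = (44.2 − 39.5)/[(39.5 + 44.2)/2] = 4.7/41.85 ≈ 0.1123.
Arc elasticity E = %Δq/%ΔP ≈ -0.0468/0.1123 ≈ -0.417.
|E| < 1: demand is inelastic over this range.

-0.417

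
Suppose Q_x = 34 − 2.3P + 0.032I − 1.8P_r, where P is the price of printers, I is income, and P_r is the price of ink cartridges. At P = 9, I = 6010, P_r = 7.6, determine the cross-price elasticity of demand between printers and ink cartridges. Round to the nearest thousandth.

First evaluate Q_x: 34 − 2.3(9) + 0.032(6010) − 1.8(7.6) = 34 − 20.7 + 192.32 − 13.68 = 191.94.
∂Q_x/∂P_r = −1.8, so E_xy = -1.8·(7.6/191.94) ≈ -0.071.
E_xy < 0: the goods are complements.

-0.071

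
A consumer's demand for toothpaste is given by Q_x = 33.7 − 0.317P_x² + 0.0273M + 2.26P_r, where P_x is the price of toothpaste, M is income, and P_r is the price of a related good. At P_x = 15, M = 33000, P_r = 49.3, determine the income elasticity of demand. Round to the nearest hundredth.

0.92

At the given point, Q_x = 33.7 − 0.317(15)² + 0.0273(33000) + 2.26(49.3) = 33.7 − 71.325 + 900.9 + 111.418 = 974.693.
∂Q_x/∂M = +0.0273, so E_I = 0.0273·(33000/974.693) ≈ 0.92.
E_I ∈ (0,1): normal good (necessity).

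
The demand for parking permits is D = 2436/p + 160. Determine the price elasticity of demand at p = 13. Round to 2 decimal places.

-0.54

At p = 13, D = 347.3846.
dD/dp = −2436/p² = −14.4142.
Point elasticity E = (dD/dp)·(p/D) = -14.4142 × 13/347.3846 ≈ -0.54.
|E| < 1, so demand is inelastic at this price.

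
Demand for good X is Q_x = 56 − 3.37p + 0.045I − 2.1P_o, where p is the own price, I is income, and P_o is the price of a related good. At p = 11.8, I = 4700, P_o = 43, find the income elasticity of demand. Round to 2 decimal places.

1.54

Substituting, Q_x = 56 − 3.37(11.8) + 0.045(4700) − 2.1(43) = 56 − 39.766 + 211.5 − 90.3 = 137.434.
∂Q_x/∂I = +0.045, so E_I = 0.045·(4700/137.434) ≈ 1.54.
E_I > 1: normal good (luxury).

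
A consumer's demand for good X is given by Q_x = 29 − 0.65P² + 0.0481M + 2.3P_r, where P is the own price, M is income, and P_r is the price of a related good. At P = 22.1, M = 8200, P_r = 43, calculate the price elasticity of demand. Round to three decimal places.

-3.099

Q_x = 29 − 0.65(22.1)² + 0.0481(8200) + 2.3(43) = 29 − 317.4665 + 394.42 + 98.9 = 204.8535.
∂Q_x/∂P = −2·0.65·P = -28.73, so E_p = -28.73·(22.1/204.8535) ≈ -3.099.
|E_p| > 1: demand is elastic.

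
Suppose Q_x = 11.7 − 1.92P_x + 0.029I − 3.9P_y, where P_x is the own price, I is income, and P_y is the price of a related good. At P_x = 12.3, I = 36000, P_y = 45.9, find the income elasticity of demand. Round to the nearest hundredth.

1.22

First evaluate Q_x: 11.7 − 1.92(12.3) + 0.029(36000) − 3.9(45.9) = 11.7 − 23.616 + 1044 − 179.01 = 853.074.
∂Q_x/∂I = +0.029, so E_I = 0.029·(36000/853.074) ≈ 1.22.
E_I > 1: normal good (luxury).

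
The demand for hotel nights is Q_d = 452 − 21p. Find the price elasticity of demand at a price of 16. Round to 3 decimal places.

At p = 16, Q_d = 116.
dQ_d/dp = −21.
Point elasticity E = (dQ_d/dp)·(p/Q_d) = -21 × 16/116 ≈ -2.897.
|E| > 1, so demand is elastic at this price.

-2.897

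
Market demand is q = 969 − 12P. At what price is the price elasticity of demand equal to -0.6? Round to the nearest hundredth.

Set −bP/(a − bP) = −0.6 ⇒ bP = 0.6(a − bP) ⇒ bP(1+0.6) = 0.6·a.
P = 0.6·969/(12·1.6) ≈ 30.28.

30.28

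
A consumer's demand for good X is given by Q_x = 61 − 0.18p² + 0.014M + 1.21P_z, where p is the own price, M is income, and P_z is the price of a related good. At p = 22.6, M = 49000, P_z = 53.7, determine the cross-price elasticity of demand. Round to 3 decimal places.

Substituting, Q_x = 61 − 0.18(22.6)² + 0.014(49000) + 1.21(53.7) = 61 − 91.9368 + 686 + 64.977 = 720.0402.
∂Q_x/∂P_z = +1.21, so E_xy = 1.21·(53.7/720.0402) ≈ 0.090.
E_xy > 0: the goods are substitutes.

0.090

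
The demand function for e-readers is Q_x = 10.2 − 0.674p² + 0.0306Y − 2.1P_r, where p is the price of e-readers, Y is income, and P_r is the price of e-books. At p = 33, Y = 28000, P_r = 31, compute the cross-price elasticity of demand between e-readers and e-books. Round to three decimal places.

First evaluate Q_x: 10.2 − 0.674(33)² + 0.0306(28000) − 2.1(31) = 10.2 − 733.986 + 856.8 − 65.1 = 67.914.
∂Q_x/∂P_r = −2.1, so E_xy = -2.1·(31/67.914) ≈ -0.959.
E_xy < 0: the goods are complements.

-0.959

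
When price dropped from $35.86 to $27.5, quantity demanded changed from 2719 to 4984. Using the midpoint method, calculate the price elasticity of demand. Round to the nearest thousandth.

-2.229

%Δq = (4984 − 2719)/[(2719 + 4984)/2] = 2265/3851.5 ≈ 0.5881.
%Δp = (27.5 − 35.86)/[(35.86 + 27.5)/2] = -8.36/31.68 ≈ -0.2639.
Arc elasticity E = %Δq/%Δp ≈ 0.5881/-0.2639 ≈ -2.229.
|E| > 1: demand is elastic over this range.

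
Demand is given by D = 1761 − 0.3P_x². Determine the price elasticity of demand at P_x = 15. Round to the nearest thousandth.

At P_x = 15, D = 1693.5.
dD/dP_x = −2·0.3·P_x = −9.
Point elasticity E = (dD/dP_x)·(P_x/D) = -9 × 15/1693.5 ≈ -0.080.
|E| < 1, so demand is inelastic at this price.

-0.080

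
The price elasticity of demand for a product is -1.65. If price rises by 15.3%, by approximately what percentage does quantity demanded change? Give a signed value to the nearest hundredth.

%ΔQ ≈ E × %ΔP = (-1.65) × (15.3%) ≈ -25.25%.

-25.25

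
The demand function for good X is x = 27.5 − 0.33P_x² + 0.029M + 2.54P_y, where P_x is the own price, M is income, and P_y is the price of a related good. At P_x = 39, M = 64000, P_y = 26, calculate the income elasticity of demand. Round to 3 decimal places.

x = 27.5 − 0.33(39)² + 0.029(64000) + 2.54(26) = 27.5 − 501.93 + 1856 + 66.04 = 1447.61.
∂x/∂M = +0.029, so E_I = 0.029·(64000/1447.61) ≈ 1.282.
E_I > 1: normal good (luxury).

1.282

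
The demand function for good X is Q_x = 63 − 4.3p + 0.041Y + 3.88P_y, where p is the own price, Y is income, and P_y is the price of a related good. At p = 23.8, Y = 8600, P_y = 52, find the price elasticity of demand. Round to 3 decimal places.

Substituting, Q_x = 63 − 4.3(23.8) + 0.041(8600) + 3.88(52) = 63 − 102.34 + 352.6 + 201.76 = 515.02.
∂Q_x/∂p = −4.3, so E_p = (−4.3)·(23.8/515.02) ≈ -0.199.
|E_p| < 1: demand is inelastic.

-0.199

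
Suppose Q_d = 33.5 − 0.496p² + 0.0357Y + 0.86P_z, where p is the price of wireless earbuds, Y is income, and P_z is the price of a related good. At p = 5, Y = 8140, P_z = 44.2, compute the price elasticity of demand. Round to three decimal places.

Evaluating quantity at (p, Y, P_z) gives Q_d = 33.5 − 0.496(5)² + 0.0357(8140) + 0.86(44.2) = 33.5 − 12.4 + 290.598 + 38.012 = 349.71.
∂Q_d/∂p = −2·0.496·p = -4.96, so E_p = -4.96·(5/349.71) ≈ -0.071.
|E_p| < 1: demand is inelastic.

-0.071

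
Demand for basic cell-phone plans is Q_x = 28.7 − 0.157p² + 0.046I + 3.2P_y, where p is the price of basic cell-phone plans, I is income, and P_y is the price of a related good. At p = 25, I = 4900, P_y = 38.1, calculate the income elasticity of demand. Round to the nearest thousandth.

0.811

First evaluate Q_x: 28.7 − 0.157(25)² + 0.046(4900) + 3.2(38.1) = 28.7 − 98.125 + 225.4 + 121.92 = 277.895.
∂Q_x/∂I = +0.046, so E_I = 0.046·(4900/277.895) ≈ 0.811.
E_I ∈ (0,1): normal good (necessity).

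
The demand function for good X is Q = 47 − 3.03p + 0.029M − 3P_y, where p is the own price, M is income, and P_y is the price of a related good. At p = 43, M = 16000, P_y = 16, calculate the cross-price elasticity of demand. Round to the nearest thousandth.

Substituting, Q = 47 − 3.03(43) + 0.029(16000) − 3(16) = 47 − 130.29 + 464 − 48 = 332.71.
∂Q/∂P_y = −3, so E_xy = -3·(16/332.71) ≈ -0.144.
E_xy < 0: the goods are complements.

-0.144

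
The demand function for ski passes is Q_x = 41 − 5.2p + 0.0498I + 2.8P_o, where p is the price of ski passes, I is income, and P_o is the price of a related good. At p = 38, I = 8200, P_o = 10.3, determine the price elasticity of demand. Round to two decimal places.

-0.70

First evaluate Q_x: 41 − 5.2(38) + 0.0498(8200) + 2.8(10.3) = 41 − 197.6 + 408.36 + 28.84 = 280.6.
∂Q_x/∂p = −5.2, so E_p = (−5.2)·(38/280.6) ≈ -0.70.
|E_p| < 1: demand is inelastic.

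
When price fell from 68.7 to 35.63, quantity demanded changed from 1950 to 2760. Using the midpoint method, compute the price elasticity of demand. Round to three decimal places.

%ΔQ = (2760 − 1950)/[(1950 + 2760)/2] = 810/2355 ≈ 0.3439.
%Δp = (35.63 − 68.7)/[(68.7 + 35.63)/2] = -33.07/52.165 ≈ -0.6339.
Arc elasticity E = %ΔQ/%Δp ≈ 0.3439/-0.6339 ≈ -0.543.
|E| < 1: demand is inelastic over this range.

-0.543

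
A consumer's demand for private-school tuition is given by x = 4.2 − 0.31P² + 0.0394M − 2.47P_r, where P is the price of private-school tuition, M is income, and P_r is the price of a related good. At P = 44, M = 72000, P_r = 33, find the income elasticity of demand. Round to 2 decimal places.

x = 4.2 − 0.31(44)² + 0.0394(72000) − 2.47(33) = 4.2 − 600.16 + 2836.8 − 81.51 = 2159.33.
∂x/∂M = +0.0394, so E_I = 0.0394·(72000/2159.33) ≈ 1.31.
E_I > 1: normal good (luxury).

1.31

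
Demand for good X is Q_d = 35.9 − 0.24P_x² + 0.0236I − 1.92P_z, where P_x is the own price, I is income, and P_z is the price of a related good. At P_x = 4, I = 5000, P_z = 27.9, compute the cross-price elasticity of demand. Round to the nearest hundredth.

Substituting, Q_d = 35.9 − 0.24(4)² + 0.0236(5000) − 1.92(27.9) = 35.9 − 3.84 + 118 − 53.568 = 96.492.
∂Q_d/∂P_z = −1.92, so E_xy = -1.92·(27.9/96.492) ≈ -0.56.
E_xy < 0: the goods are complements.

-0.56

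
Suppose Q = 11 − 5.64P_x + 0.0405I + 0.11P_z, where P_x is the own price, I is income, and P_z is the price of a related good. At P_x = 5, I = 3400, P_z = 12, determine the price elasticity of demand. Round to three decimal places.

-0.231

Substituting, Q = 11 − 5.64(5) + 0.0405(3400) + 0.11(12) = 11 − 28.2 + 137.7 + 1.32 = 121.82.
∂Q/∂P_x = −5.64, so E_p = (−5.64)·(5/121.82) ≈ -0.231.
|E_p| < 1: demand is inelastic.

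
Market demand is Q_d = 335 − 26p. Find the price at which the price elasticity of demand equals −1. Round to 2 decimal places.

For linear demand Q_d = a − bp, E = −bp/(a − bp). |E| = 1 ⇒ bp = a − bp ⇒ p = a/(2b).
p = 335/(2·26) ≈ 6.44.

6.44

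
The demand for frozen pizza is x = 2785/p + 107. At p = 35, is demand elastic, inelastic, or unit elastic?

inelastic

At p = 35, x = 186.5714.
dx/dp = −2785/p² = −2.2735.
Point elasticity E = (dx/dp)·(p/x) = -2.2735 × 35/186.5714 ≈ -0.426.
|E| ≈ 0.426 < 1, so demand is inelastic.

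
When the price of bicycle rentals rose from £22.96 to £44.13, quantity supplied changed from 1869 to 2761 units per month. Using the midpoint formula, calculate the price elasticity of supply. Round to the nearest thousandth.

%ΔQ = (2761 − 1869)/[(1869 + 2761)/2] = 892/2315 ≈ 0.3853.
%ΔP = (44.13 − 22.96)/[(22.96 + 44.13)/2] = 21.17/33.545 ≈ 0.6311.
Arc elasticity E = %ΔQ/%ΔP ≈ 0.3853/0.6311 ≈ 0.611.
|E| < 1: supply is inelastic over this range.

0.611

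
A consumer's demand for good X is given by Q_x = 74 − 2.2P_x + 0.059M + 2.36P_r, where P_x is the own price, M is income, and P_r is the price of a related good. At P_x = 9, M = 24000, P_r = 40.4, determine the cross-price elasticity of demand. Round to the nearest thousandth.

Q_x = 74 − 2.2(9) + 0.059(24000) + 2.36(40.4) = 74 − 19.8 + 1416 + 95.344 = 1565.544.
∂Q_x/∂P_r = +2.36, so E_xy = 2.36·(40.4/1565.544) ≈ 0.061.
E_xy > 0: the goods are substitutes.

0.061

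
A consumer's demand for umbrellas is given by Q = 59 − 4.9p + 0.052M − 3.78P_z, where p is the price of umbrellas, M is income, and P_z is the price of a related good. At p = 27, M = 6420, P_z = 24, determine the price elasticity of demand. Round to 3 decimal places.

-0.779

At the given point, Q = 59 − 4.9(27) + 0.052(6420) − 3.78(24) = 59 − 132.3 + 333.84 − 90.72 = 169.82.
∂Q/∂p = −4.9, so E_p = (−4.9)·(27/169.82) ≈ -0.779.
|E_p| < 1: demand is inelastic.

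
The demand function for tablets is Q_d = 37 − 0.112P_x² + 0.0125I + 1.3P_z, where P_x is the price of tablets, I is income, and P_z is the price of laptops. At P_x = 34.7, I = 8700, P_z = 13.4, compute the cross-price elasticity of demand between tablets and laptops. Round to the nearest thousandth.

At the given point, Q_d = 37 − 0.112(34.7)² + 0.0125(8700) + 1.3(13.4) = 37 − 134.8581 + 108.75 + 17.42 = 28.3119.
∂Q_d/∂P_z = +1.3, so E_xy = 1.3·(13.4/28.3119) ≈ 0.615.
E_xy > 0: the goods are substitutes.

0.615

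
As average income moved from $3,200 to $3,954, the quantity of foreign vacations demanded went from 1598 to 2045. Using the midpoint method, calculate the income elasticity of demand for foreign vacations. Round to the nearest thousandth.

1.164

%ΔQ = (2045 − 1598)/[(1598+2045)/2] = 447/1821.5 ≈ 0.2454.
%ΔI = (3,954 − 3,200)/[(3,200+3,954)/2] = 754/3577 ≈ 0.2108.
E_I = %ΔQ/%ΔI ≈ 1.164.
E_I > 1: normal good (luxury).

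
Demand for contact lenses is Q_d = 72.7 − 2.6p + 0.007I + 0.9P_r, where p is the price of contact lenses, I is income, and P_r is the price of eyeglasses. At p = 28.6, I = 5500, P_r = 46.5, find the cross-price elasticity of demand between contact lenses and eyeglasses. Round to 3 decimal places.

0.532

Q_d = 72.7 − 2.6(28.6) + 0.007(5500) + 0.9(46.5) = 72.7 − 74.36 + 38.5 + 41.85 = 78.69.
∂Q_d/∂P_r = +0.9, so E_xy = 0.9·(46.5/78.69) ≈ 0.532.
E_xy > 0: the goods are substitutes.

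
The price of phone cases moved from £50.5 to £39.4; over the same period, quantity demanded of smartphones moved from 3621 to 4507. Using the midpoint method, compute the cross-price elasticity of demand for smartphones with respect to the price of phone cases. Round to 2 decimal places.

%ΔQ_x = (4507 − 3621)/[(3621+4507)/2] = 886/4064 ≈ 0.2180.
%ΔP_y = (39.4 − 50.5)/[(50.5+39.4)/2] ≈ -0.2469.
E_xy = 0.2180/-0.2469 ≈ -0.88.
E_xy < 0, so smartphones and phone cases are complements.

-0.88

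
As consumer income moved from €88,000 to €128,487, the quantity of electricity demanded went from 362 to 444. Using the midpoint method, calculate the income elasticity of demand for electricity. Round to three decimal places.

%ΔQ = (444 − 362)/[(362+444)/2] = 82/403 ≈ 0.2035.
%ΔY = (128,487 − 88,000)/[(88,000+128,487)/2] = 40487/108243.5 ≈ 0.3740.
E_I = %ΔQ/%ΔY ≈ 0.544.
E_I ∈ (0,1): normal good (necessity).

0.544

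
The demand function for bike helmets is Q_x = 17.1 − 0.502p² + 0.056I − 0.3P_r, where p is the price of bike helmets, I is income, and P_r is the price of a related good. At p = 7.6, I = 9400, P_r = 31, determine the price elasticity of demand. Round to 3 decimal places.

-0.115

First evaluate Q_x: 17.1 − 0.502(7.6)² + 0.056(9400) − 0.3(31) = 17.1 − 28.9955 + 526.4 − 9.3 = 505.2045.
∂Q_x/∂p = −2·0.502·p = -7.6304, so E_p = -7.6304·(7.6/505.2045) ≈ -0.115.
|E_p| < 1: demand is inelastic.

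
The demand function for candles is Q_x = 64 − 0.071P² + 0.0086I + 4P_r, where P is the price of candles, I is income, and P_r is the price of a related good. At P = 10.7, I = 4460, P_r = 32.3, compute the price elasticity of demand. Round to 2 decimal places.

Q_x = 64 − 0.071(10.7)² + 0.0086(4460) + 4(32.3) = 64 − 8.1288 + 38.356 + 129.2 = 223.4272.
∂Q_x/∂P = −2·0.071·P = -1.5194, so E_p = -1.5194·(10.7/223.4272) ≈ -0.07.
|E_p| < 1: demand is inelastic.

-0.07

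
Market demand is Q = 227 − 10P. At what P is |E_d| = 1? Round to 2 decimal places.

11.35

For linear demand Q = a − bP, E = −bP/(a − bP). |E| = 1 ⇒ bP = a − bP ⇒ P = a/(2b).
P = 227/(2·10) = 11.35.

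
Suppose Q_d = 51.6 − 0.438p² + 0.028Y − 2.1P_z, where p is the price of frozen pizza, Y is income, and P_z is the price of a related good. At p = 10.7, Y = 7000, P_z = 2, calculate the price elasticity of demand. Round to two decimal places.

Q_d = 51.6 − 0.438(10.7)² + 0.028(7000) − 2.1(2) = 51.6 − 50.1466 + 196 − 4.2 = 193.2534.
∂Q_d/∂p = −2·0.438·p = -9.3732, so E_p = -9.3732·(10.7/193.2534) ≈ -0.52.
|E_p| < 1: demand is inelastic.

-0.52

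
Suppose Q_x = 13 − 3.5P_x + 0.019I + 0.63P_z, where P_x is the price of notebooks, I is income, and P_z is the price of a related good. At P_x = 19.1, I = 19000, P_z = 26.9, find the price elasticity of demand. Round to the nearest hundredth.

At the given point, Q_x = 13 − 3.5(19.1) + 0.019(19000) + 0.63(26.9) = 13 − 66.85 + 361 + 16.947 = 324.097.
∂Q_x/∂P_x = −3.5, so E_p = (−3.5)·(19.1/324.097) ≈ -0.21.
|E_p| < 1: demand is inelastic.

-0.21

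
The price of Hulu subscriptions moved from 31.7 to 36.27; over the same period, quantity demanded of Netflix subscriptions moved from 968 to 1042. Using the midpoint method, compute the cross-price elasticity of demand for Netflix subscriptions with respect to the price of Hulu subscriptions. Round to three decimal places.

%ΔQ_x = (1042 − 968)/[(968+1042)/2] = 74/1005 ≈ 0.0736.
%ΔP_y = (36.27 − 31.7)/[(31.7+36.27)/2] ≈ 0.1345.
E_xy = 0.0736/0.1345 ≈ 0.548.
E_xy > 0, so Netflix subscriptions and Hulu subscriptions are substitutes.

0.548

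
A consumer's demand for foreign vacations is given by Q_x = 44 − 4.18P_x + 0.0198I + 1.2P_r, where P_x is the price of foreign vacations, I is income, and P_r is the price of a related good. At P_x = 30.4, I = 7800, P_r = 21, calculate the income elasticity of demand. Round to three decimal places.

Q_x = 44 − 4.18(30.4) + 0.0198(7800) + 1.2(21) = 44 − 127.072 + 154.44 + 25.2 = 96.568.
∂Q_x/∂I = +0.0198, so E_I = 0.0198·(7800/96.568) ≈ 1.599.
E_I > 1: normal good (luxury).

1.599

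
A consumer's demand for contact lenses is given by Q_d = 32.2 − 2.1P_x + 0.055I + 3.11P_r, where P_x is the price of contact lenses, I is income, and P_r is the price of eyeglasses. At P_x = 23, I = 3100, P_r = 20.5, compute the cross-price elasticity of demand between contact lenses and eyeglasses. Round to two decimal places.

Q_d = 32.2 − 2.1(23) + 0.055(3100) + 3.11(20.5) = 32.2 − 48.3 + 170.5 + 63.755 = 218.155.
∂Q_d/∂P_r = +3.11, so E_xy = 3.11·(20.5/218.155) ≈ 0.29.
E_xy > 0: the goods are substitutes.

0.29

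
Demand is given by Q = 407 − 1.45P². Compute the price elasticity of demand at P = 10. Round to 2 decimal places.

-1.11

At P = 10, Q = 262.
dQ/dP = −2·1.45·P = −29.
Point elasticity E = (dQ/dP)·(P/Q) = -29 × 10/262 ≈ -1.11.
|E| > 1, so demand is elastic at this price.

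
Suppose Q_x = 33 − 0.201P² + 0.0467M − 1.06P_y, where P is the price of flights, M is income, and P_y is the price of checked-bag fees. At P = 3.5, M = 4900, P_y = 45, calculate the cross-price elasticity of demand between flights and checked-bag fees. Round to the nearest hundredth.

-0.23

First evaluate Q_x: 33 − 0.201(3.5)² + 0.0467(4900) − 1.06(45) = 33 − 2.4623 + 228.83 − 47.7 = 211.6678.
∂Q_x/∂P_y = −1.06, so E_xy = -1.06·(45/211.6678) ≈ -0.23.
E_xy < 0: the goods are complements.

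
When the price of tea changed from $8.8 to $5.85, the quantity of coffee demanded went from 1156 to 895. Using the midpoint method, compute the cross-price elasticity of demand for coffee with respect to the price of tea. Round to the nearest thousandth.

%ΔQ_x = (895 − 1156)/[(1156+895)/2] = -261/1025.5 ≈ -0.2545.
%ΔP_y = (5.85 − 8.8)/[(8.8+5.85)/2] ≈ -0.4027.
E_xy = -0.2545/-0.4027 ≈ 0.632.
E_xy > 0, so coffee and tea are substitutes.

0.632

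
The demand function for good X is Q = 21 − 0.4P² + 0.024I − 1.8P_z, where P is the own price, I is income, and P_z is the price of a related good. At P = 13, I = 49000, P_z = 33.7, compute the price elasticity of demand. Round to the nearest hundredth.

-0.13

At the given point, Q = 21 − 0.4(13)² + 0.024(49000) − 1.8(33.7) = 21 − 67.6 + 1176 − 60.66 = 1068.74.
∂Q/∂P = −2·0.4·P = -10.4, so E_p = -10.4·(13/1068.74) ≈ -0.13.
|E_p| < 1: demand is inelastic.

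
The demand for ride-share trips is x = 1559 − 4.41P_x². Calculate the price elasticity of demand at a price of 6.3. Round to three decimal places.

-0.253

At P_x = 6.3, x = 1383.9671.
dx/dP_x = −2·4.41·P_x = −55.566.
Point elasticity E = (dx/dP_x)·(P_x/x) = -55.566 × 6.3/1383.9671 ≈ -0.253.
|E| < 1, so demand is inelastic at this price.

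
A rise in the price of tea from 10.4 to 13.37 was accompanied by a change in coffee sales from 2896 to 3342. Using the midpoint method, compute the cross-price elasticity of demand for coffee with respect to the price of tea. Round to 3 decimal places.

0.572

%ΔQ_x = (3342 − 2896)/[(2896+3342)/2] = 446/3119 ≈ 0.1430.
%ΔP_y = (13.37 − 10.4)/[(10.4+13.37)/2] ≈ 0.2499.
E_xy = 0.1430/0.2499 ≈ 0.572.
E_xy > 0, so coffee and tea are substitutes.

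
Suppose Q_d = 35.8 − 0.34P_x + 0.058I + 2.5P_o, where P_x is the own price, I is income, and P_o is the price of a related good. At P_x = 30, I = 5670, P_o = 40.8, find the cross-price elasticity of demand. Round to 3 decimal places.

0.223

Substituting, Q_d = 35.8 − 0.34(30) + 0.058(5670) + 2.5(40.8) = 35.8 − 10.2 + 328.86 + 102 = 456.46.
∂Q_d/∂P_o = +2.5, so E_xy = 2.5·(40.8/456.46) ≈ 0.223.
E_xy > 0: the goods are substitutes.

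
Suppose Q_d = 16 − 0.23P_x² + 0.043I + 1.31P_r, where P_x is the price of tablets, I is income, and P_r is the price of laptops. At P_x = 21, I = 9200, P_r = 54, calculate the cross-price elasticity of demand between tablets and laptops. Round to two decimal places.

Q_d = 16 − 0.23(21)² + 0.043(9200) + 1.31(54) = 16 − 101.43 + 395.6 + 70.74 = 380.91.
∂Q_d/∂P_r = +1.31, so E_xy = 1.31·(54/380.91) ≈ 0.19.
E_xy > 0: the goods are substitutes.

0.19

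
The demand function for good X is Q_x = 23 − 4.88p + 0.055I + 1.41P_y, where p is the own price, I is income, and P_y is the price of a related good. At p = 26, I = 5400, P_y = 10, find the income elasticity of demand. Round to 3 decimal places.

Q_x = 23 − 4.88(26) + 0.055(5400) + 1.41(10) = 23 − 126.88 + 297 + 14.1 = 207.22.
∂Q_x/∂I = +0.055, so E_I = 0.055·(5400/207.22) ≈ 1.433.
E_I > 1: normal good (luxury).

1.433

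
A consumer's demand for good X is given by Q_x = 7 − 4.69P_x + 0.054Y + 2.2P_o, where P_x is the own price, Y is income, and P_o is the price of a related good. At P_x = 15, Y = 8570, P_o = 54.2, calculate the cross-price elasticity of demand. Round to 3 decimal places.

At the given point, Q_x = 7 − 4.69(15) + 0.054(8570) + 2.2(54.2) = 7 − 70.35 + 462.78 + 119.24 = 518.67.
∂Q_x/∂P_o = +2.2, so E_xy = 2.2·(54.2/518.67) ≈ 0.230.
E_xy > 0: the goods are substitutes.

0.230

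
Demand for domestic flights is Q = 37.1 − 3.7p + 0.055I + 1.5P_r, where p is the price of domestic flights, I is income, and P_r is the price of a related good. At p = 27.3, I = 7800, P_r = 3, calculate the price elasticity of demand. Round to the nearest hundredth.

Substituting, Q = 37.1 − 3.7(27.3) + 0.055(7800) + 1.5(3) = 37.1 − 101.01 + 429 + 4.5 = 369.59.
∂Q/∂p = −3.7, so E_p = (−3.7)·(27.3/369.59) ≈ -0.27.
|E_p| < 1: demand is inelastic.

-0.27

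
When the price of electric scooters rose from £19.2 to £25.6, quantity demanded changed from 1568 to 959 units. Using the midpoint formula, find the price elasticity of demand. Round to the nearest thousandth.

-1.687

%Δq = (959 − 1568)/[(1568 + 959)/2] = -609/1263.5 ≈ -0.4820.
%Δp = (25.6 − 19.2)/[(19.2 + 25.6)/2] = 6.4/22.4 ≈ 0.2857.
Arc elasticity E = %Δq/%Δp ≈ -0.4820/0.2857 ≈ -1.687.
|E| > 1: demand is elastic over this range.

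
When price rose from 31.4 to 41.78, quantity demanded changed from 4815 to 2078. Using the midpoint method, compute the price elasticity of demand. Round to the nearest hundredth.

-2.80

%ΔQ = (2078 − 4815)/[(4815 + 2078)/2] = -2737/3446.5 ≈ -0.7941.
%ΔP = (41.78 − 31.4)/[(31.4 + 41.78)/2] = 10.38/36.59 ≈ 0.2837.
Arc elasticity E = %ΔQ/%ΔP ≈ -0.7941/0.2837 ≈ -2.80.
|E| > 1: demand is elastic over this range.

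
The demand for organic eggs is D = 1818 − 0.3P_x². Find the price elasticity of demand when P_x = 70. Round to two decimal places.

-8.45

At P_x = 70, D = 348.
dD/dP_x = −2·0.3·P_x = −42.
Point elasticity E = (dD/dP_x)·(P_x/D) = -42 × 70/348 ≈ -8.45.
|E| > 1, so demand is elastic at this price.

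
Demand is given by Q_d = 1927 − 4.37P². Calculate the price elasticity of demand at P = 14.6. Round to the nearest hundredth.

-1.87

At P = 14.6, Q_d = 995.4908.
dQ_d/dP = −2·4.37·P = −127.604.
Point elasticity E = (dQ_d/dP)·(P/Q_d) = -127.604 × 14.6/995.4908 ≈ -1.87.
|E| > 1, so demand is elastic at this price.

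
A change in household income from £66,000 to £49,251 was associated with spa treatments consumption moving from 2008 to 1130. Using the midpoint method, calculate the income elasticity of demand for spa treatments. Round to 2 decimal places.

%ΔQ = (1130 − 2008)/[(2008+1130)/2] = -878/1569 ≈ -0.5596.
%ΔI = (49,251 − 66,000)/[(66,000+49,251)/2] = -16749/57625.5 ≈ -0.2907.
E_I = %ΔQ/%ΔI ≈ 1.93.
E_I > 1: normal good (luxury).

1.93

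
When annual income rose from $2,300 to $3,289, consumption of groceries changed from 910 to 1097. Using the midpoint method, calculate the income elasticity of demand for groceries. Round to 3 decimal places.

0.527

%ΔQ = (1097 − 910)/[(910+1097)/2] = 187/1003.5 ≈ 0.1863.
%ΔI = (3,289 − 2,300)/[(2,300+3,289)/2] = 989/2794.5 ≈ 0.3539.
E_I = %ΔQ/%ΔI ≈ 0.527.
E_I ∈ (0,1): normal good (necessity).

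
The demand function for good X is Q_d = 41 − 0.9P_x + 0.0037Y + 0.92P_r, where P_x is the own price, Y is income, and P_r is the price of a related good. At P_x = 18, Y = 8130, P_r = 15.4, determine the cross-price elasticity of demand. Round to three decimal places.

0.205

First evaluate Q_d: 41 − 0.9(18) + 0.0037(8130) + 0.92(15.4) = 41 − 16.2 + 30.081 + 14.168 = 69.049.
∂Q_d/∂P_r = +0.92, so E_xy = 0.92·(15.4/69.049) ≈ 0.205.
E_xy > 0: the goods are substitutes.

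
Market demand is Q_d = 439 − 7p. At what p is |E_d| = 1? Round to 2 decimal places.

31.36

For linear demand Q_d = a − bp, E = −bp/(a − bp). |E| = 1 ⇒ bp = a − bp ⇒ p = a/(2b).
p = 439/(2·7) ≈ 31.36.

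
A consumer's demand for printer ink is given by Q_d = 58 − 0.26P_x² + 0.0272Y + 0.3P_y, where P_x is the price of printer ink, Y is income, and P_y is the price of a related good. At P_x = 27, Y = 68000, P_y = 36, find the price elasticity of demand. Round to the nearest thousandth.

-0.219

First evaluate Q_d: 58 − 0.26(27)² + 0.0272(68000) + 0.3(36) = 58 − 189.54 + 1849.6 + 10.8 = 1728.86.
∂Q_d/∂P_x = −2·0.26·P_x = -14.04, so E_p = -14.04·(27/1728.86) ≈ -0.219.
|E_p| < 1: demand is inelastic.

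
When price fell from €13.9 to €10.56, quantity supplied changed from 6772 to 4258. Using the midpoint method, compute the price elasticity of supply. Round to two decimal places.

%Δq = (4258 − 6772)/[(6772 + 4258)/2] = -2514/5515 ≈ -0.4558.
%Δp = (10.56 − 13.9)/[(13.9 + 10.56)/2] = -3.34/12.23 ≈ -0.2731.
Arc elasticity E = %Δq/%Δp ≈ -0.4558/-0.2731 ≈ 1.67.
|E| > 1: supply is elastic over this range.

1.67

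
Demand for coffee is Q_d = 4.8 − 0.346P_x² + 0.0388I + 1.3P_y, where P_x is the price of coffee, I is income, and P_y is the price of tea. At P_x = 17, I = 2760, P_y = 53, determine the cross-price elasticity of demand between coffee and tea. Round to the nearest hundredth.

Substituting, Q_d = 4.8 − 0.346(17)² + 0.0388(2760) + 1.3(53) = 4.8 − 99.994 + 107.088 + 68.9 = 80.794.
∂Q_d/∂P_y = +1.3, so E_xy = 1.3·(53/80.794) ≈ 0.85.
E_xy > 0: the goods are substitutes.

0.85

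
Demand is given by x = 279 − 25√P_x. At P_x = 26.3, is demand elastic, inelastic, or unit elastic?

At P_x = 26.3, x = 150.7912.
dx/dP_x = −25/(2√P_x) = −25/(2·5.1284).
Point elasticity E = (dx/dP_x)·(P_x/x) = -2.4374 × 26.3/150.7912 ≈ -0.425.
|E| ≈ 0.425 < 1, so demand is inelastic.

inelastic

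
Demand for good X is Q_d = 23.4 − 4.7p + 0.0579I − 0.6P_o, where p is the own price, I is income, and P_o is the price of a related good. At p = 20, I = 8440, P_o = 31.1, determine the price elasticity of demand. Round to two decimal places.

Substituting, Q_d = 23.4 − 4.7(20) + 0.0579(8440) − 0.6(31.1) = 23.4 − 94 + 488.676 − 18.66 = 399.416.
∂Q_d/∂p = −4.7, so E_p = (−4.7)·(20/399.416) ≈ -0.24.
|E_p| < 1: demand is inelastic.

-0.24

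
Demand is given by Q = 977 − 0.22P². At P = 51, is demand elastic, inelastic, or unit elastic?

At P = 51, Q = 404.78.
dQ/dP = −2·0.22·P = −22.44.
Point elasticity E = (dQ/dP)·(P/Q) = -22.44 × 51/404.78 ≈ -2.827.
|E| ≈ 2.827 > 1, so demand is elastic.

elastic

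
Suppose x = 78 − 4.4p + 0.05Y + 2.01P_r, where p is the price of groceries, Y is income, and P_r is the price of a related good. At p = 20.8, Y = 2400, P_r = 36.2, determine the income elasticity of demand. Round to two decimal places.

Substituting, x = 78 − 4.4(20.8) + 0.05(2400) + 2.01(36.2) = 78 − 91.52 + 120 + 72.762 = 179.242.
∂x/∂Y = +0.05, so E_I = 0.05·(2400/179.242) ≈ 0.67.
E_I ∈ (0,1): normal good (necessity).

0.67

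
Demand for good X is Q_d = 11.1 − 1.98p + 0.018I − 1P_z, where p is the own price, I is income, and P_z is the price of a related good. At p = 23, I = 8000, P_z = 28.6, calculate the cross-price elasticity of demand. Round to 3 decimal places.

Q_d = 11.1 − 1.98(23) + 0.018(8000) − 1(28.6) = 11.1 − 45.54 + 144 − 28.6 = 80.96.
∂Q_d/∂P_z = −1, so E_xy = -1·(28.6/80.96) ≈ -0.353.
E_xy < 0: the goods are complements.

-0.353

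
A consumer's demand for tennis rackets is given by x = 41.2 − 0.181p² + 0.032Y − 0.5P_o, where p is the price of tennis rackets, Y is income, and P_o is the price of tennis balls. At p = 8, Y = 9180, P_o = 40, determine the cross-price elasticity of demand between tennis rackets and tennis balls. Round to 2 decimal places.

x = 41.2 − 0.181(8)² + 0.032(9180) − 0.5(40) = 41.2 − 11.584 + 293.76 − 20 = 303.376.
∂x/∂P_o = −0.5, so E_xy = -0.5·(40/303.376) ≈ -0.07.
E_xy < 0: the goods are complements.

-0.07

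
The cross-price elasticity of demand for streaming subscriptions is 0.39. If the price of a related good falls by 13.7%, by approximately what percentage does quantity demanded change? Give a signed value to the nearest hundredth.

-5.34

%ΔQ ≈ E × %ΔP_y = (0.39) × (-13.7%) ≈ -5.34%.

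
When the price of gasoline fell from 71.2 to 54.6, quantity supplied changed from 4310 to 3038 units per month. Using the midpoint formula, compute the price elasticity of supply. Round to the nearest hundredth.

1.31

%Δq = (3038 − 4310)/[(4310 + 3038)/2] = -1272/3674 ≈ -0.3462.
%ΔP = (54.6 − 71.2)/[(71.2 + 54.6)/2] = -16.6/62.9 ≈ -0.2639.
Arc elasticity E = %Δq/%ΔP ≈ -0.3462/-0.2639 ≈ 1.31.
|E| > 1: supply is elastic over this range.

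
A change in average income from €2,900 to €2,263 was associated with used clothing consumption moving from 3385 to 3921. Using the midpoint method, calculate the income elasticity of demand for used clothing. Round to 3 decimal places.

%ΔQ = (3921 − 3385)/[(3385+3921)/2] = 536/3653 ≈ 0.1467.
%ΔI = (2,263 − 2,900)/[(2,900+2,263)/2] = -637/2581.5 ≈ -0.2468.
E_I = %ΔQ/%ΔI ≈ -0.595.
E_I < 0: inferior good.

-0.595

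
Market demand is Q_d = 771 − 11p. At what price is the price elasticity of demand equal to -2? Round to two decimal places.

46.73

Set −bp/(a − bp) = −2 ⇒ bp = 2(a − bp) ⇒ bp(1+2) = 2·a.
p = 2·771/(11·3) ≈ 46.73.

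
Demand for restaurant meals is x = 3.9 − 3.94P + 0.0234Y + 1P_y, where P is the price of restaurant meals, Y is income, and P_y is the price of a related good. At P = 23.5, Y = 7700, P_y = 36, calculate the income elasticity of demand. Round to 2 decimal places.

Evaluating quantity at (P, Y, P_y) gives x = 3.9 − 3.94(23.5) + 0.0234(7700) + 1(36) = 3.9 − 92.59 + 180.18 + 36 = 127.49.
∂x/∂Y = +0.0234, so E_I = 0.0234·(7700/127.49) ≈ 1.41.
E_I > 1: normal good (luxury).

1.41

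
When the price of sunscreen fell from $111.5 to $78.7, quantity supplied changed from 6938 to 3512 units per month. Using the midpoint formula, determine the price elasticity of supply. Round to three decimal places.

%ΔQ = (3512 − 6938)/[(6938 + 3512)/2] = -3426/5225 ≈ -0.6557.
%ΔP = (78.7 − 111.5)/[(111.5 + 78.7)/2] = -32.8/95.1 ≈ -0.3449.
Arc elasticity E = %ΔQ/%ΔP ≈ -0.6557/-0.3449 ≈ 1.901.
|E| > 1: supply is elastic over this range.

1.901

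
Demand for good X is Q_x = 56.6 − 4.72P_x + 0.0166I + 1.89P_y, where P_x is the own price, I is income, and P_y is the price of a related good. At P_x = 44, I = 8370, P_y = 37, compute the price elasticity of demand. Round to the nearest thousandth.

Evaluating quantity at (P_x, I, P_y) gives Q_x = 56.6 − 4.72(44) + 0.0166(8370) + 1.89(37) = 56.6 − 207.68 + 138.942 + 69.93 = 57.792.
∂Q_x/∂P_x = −4.72, so E_p = (−4.72)·(44/57.792) ≈ -3.594.
|E_p| > 1: demand is elastic.

-3.594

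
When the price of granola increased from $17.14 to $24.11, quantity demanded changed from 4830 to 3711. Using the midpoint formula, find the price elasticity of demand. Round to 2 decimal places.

-0.78

%ΔQ = (3711 − 4830)/[(4830 + 3711)/2] = -1119/4270.5 ≈ -0.2620.
%Δp = (24.11 − 17.14)/[(17.14 + 24.11)/2] = 6.97/20.625 ≈ 0.3379.
Arc elasticity E = %ΔQ/%Δp ≈ -0.2620/0.3379 ≈ -0.78.
|E| < 1: demand is inelastic over this range.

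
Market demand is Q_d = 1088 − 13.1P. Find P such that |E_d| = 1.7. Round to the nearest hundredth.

52.29

Set −bP/(a − bP) = −1.7 ⇒ bP = 1.7(a − bP) ⇒ bP(1+1.7) = 1.7·a.
P = 1.7·1088/(13.1·2.7) ≈ 52.29.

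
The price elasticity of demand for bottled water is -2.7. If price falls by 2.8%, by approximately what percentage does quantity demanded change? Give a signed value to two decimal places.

7.56

%ΔQ ≈ E × %ΔP = (-2.7) × (-2.8%) = 7.56%.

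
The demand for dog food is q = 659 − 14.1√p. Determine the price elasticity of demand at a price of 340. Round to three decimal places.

-0.326

At p = 340, q = 399.0088.
dq/dp = −14.1/(2√p) = −14.1/(2·18.4391).
Point elasticity E = (dq/dp)·(p/q) = -0.3823 × 340/399.0088 ≈ -0.326.
|E| < 1, so demand is inelastic at this price.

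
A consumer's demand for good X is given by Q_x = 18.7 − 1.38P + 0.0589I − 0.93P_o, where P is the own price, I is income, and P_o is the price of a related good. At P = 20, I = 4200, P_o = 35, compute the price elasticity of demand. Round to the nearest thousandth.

-0.134

First evaluate Q_x: 18.7 − 1.38(20) + 0.0589(4200) − 0.93(35) = 18.7 − 27.6 + 247.38 − 32.55 = 205.93.
∂Q_x/∂P = −1.38, so E_p = (−1.38)·(20/205.93) ≈ -0.134.
|E_p| < 1: demand is inelastic.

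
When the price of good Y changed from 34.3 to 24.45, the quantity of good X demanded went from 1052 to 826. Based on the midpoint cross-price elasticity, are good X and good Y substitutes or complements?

%ΔQ_x = (826 − 1052)/[(1052+826)/2] = -226/939 ≈ -0.2407.
%ΔP_y = (24.45 − 34.3)/[(34.3+24.45)/2] ≈ -0.3353.
E_xy = -0.2407/-0.3353 ≈ 0.718.
E_xy > 0, so the goods are substitutes.

substitutes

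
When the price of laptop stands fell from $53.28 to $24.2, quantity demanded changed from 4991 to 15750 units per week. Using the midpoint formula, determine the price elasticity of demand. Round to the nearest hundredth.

-1.38

%Δq = (15750 − 4991)/[(4991 + 15750)/2] = 10759/10370.5 ≈ 1.0375.
%Δp = (24.2 − 53.28)/[(53.28 + 24.2)/2] = -29.08/38.74 ≈ -0.7506.
Arc elasticity E = %Δq/%Δp ≈ 1.0375/-0.7506 ≈ -1.38.
|E| > 1: demand is elastic over this range.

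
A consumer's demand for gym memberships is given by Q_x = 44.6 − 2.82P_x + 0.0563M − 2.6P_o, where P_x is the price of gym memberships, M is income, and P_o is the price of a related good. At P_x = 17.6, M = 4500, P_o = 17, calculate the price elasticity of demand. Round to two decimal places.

Substituting, Q_x = 44.6 − 2.82(17.6) + 0.0563(4500) − 2.6(17) = 44.6 − 49.632 + 253.35 − 44.2 = 204.118.
∂Q_x/∂P_x = −2.82, so E_p = (−2.82)·(17.6/204.118) ≈ -0.24.
|E_p| < 1: demand is inelastic.

-0.24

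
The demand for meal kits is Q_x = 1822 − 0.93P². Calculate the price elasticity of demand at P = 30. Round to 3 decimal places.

-1.699

At P = 30, Q_x = 985.
dQ_x/dP = −2·0.93·P = −55.8.
Point elasticity E = (dQ_x/dP)·(P/Q_x) = -55.8 × 30/985 ≈ -1.699.
|E| > 1, so demand is elastic at this price.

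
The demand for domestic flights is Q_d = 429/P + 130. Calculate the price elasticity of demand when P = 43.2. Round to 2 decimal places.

At P = 43.2, Q_d = 139.9306.
dQ_d/dP = −429/P² = −0.2299.
Point elasticity E = (dQ_d/dP)·(P/Q_d) = -0.2299 × 43.2/139.9306 ≈ -0.07.
|E| < 1, so demand is inelastic at this price.

-0.07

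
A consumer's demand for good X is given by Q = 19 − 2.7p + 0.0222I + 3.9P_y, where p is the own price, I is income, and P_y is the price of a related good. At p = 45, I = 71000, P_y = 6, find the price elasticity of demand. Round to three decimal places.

-0.081

At the given point, Q = 19 − 2.7(45) + 0.0222(71000) + 3.9(6) = 19 − 121.5 + 1576.2 + 23.4 = 1497.1.
∂Q/∂p = −2.7, so E_p = (−2.7)·(45/1497.1) ≈ -0.081.
|E_p| < 1: demand is inelastic.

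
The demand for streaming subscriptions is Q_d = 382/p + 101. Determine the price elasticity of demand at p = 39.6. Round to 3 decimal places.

-0.087

At p = 39.6, Q_d = 110.6465.
dQ_d/dp = −382/p² = −0.2436.
Point elasticity E = (dQ_d/dp)·(p/Q_d) = -0.2436 × 39.6/110.6465 ≈ -0.087.
|E| < 1, so demand is inelastic at this price.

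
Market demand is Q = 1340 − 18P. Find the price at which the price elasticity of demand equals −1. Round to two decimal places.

For linear demand Q = a − bP, E = −bP/(a − bP). |E| = 1 ⇒ bP = a − bP ⇒ P = a/(2b).
P = 1340/(2·18) ≈ 37.22.

37.22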